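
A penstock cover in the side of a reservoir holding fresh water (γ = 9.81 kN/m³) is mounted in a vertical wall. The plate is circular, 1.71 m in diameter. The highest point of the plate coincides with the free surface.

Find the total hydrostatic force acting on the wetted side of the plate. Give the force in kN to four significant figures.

F ≈ 19.26 kN

γ = 9.81 kN/m³.
The centroid is at the centre, 0.855 m below the top of the plate, so the centroid depth is h_c = 0.855 m.
A = π(0.855)² = 2.29658 m².
Resultant F = γ·h_c·A = 9.81 × 0.855 × 2.29658 = 19.2627 kN.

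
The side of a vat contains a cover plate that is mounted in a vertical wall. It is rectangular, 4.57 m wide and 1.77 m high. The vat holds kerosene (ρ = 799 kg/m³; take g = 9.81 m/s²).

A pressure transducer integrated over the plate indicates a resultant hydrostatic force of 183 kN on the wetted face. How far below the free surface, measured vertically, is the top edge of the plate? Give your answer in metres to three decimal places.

γ = ρg = 799 × 9.81 / 1000 = 7.83819 kN/m³.
A = 4.57 × 1.77 = 8.0889 m².
From F = γ·h_c·A, the centroid depth is h_c = 183/(7.83819 × 8.0889) = 2.88633 m.
The centroid lies 1.77/2 = 0.885 m below the top edge, so the top edge sits at h_top = 2.88633 − 0.885 = 2.00133 m below the surface.

d_top ≈ 2.001 m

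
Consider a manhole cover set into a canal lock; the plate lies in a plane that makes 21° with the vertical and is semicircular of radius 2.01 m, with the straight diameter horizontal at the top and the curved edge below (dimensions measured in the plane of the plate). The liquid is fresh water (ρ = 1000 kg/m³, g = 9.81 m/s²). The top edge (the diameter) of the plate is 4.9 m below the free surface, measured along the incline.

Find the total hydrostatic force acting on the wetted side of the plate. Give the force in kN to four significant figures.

γ = ρg = 1000 × 9.81 = 9810 N/m³ = 9.81 kN/m³.
The plate makes 21° with the vertical, i.e. θ = 90° − 21° = 69° to the horizontal. Measuring y along the incline from the free-surface line, vertical depth h = y·sinθ with sinθ = 0.933580.
The centroid of a semicircle lies 4r/(3π) = 0.85307 m from the diameter, here below the top edge, so y_c = 4.9 + 0.85307 = 5.75307 m and h_c = 5.75307 × 0.933580 = 5.37095 m.
A = πr²/2 = π × 2.01²/2 = 6.34617 m².
Resultant F = γ·h_c·A = 9.81 × 5.37095 × 6.34617 = 334.373 kN.

F ≈ 334.4 kN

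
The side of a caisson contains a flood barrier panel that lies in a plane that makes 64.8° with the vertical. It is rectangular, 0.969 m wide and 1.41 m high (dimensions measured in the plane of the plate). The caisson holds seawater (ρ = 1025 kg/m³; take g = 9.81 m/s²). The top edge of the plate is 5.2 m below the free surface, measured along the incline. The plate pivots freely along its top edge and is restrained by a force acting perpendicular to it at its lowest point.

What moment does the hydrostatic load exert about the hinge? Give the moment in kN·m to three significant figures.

γ = ρg = 1025 × 9.81 / 1000 = 10.05525 kN/m³.
The plate makes 64.8° with the vertical, i.e. θ = 90° − 64.8° = 25.2° to the horizontal. Measuring y along the incline from the free-surface line, vertical depth h = y·sinθ with sinθ = 0.425779.
The centroid lies 1.41/2 = 0.705 m below the top edge, so y_c = 5.2 + 0.705 = 5.905 m and h_c = 5.905 × 0.425779 = 2.51422 m.
A = 0.969 × 1.41 = 1.36629 m².
Resultant F = γ·h_c·A = 10.05525 × 2.51422 × 1.36629 = 34.5413 kN.
I_c = b·h³/12 = 0.969 × 1.41³/12 = 0.22636 m⁴.
Centre of pressure: y_p = y_c + I_c/(y_c·A) = 5.905 + 0.22636/(5.905 × 1.36629) = 5.905 + 0.0280567 = 5.93306 m along the plane.
The resultant acts 0.705 + 0.0280567 = 0.733057 m (along the plate) below the hinge at the top edge, so the moment about the hinge is M = F × 0.733057 = 34.5413 × 0.733057 = 25.3207 kN·m.

M ≈ 25.3 kN·m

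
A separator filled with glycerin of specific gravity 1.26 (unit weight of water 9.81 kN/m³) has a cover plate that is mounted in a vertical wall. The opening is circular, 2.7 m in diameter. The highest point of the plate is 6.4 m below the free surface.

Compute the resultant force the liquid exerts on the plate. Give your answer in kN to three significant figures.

γ = 1.26 × 9.81 = 12.3606 kN/m³.
The centroid is at the centre, 1.35 m below the top of the plate, so the centroid depth is h_c = 6.4 + 1.35 = 7.75 m.
A = π(1.35)² = 5.72555 m².
Resultant F = γ·h_c·A = 12.3606 × 7.75 × 5.72555 = 548.477 kN.

F ≈ 548 kN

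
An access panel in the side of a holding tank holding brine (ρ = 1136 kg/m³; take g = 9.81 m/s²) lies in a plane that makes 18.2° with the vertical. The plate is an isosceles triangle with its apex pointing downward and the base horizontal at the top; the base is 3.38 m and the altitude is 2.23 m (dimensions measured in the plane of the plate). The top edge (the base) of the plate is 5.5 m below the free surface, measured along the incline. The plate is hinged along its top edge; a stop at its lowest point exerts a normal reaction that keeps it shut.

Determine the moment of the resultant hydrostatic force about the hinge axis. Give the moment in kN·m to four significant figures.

γ = ρg = 1136 × 9.81 / 1000 = 11.14416 kN/m³.
The plate makes 18.2° with the vertical, i.e. θ = 90° − 18.2° = 71.8° to the horizontal. Measuring y along the incline from the free-surface line, vertical depth h = y·sinθ with sinθ = 0.949972.
With the apex down, the centroid sits h/3 = 2.23/3 = 0.743333 m below the base (the top edge), so y_c = 5.5 + 0.743333 = 6.24333 m and h_c = 6.24333 × 0.949972 = 5.93099 m.
A = ½ × 3.38 × 2.23 = 3.7687 m².
Resultant F = γ·h_c·A = 11.14416 × 5.93099 × 3.7687 = 249.096 kN.
I_c = b·h³/36 = 3.38 × 2.23³/36 = 1.04119 m⁴.
Centre of pressure: y_p = y_c + I_c/(y_c·A) = 6.24333 + 1.04119/(6.24333 × 3.7687) = 6.24333 + 0.0442509 = 6.28758 m along the plane.
The resultant acts 0.743333 + 0.0442509 = 0.787584 m (along the plate) below the hinge at the top edge, so the moment about the hinge is M = F × 0.787584 = 249.096 × 0.787584 = 196.184 kN·m.

M ≈ 196.2 kN·m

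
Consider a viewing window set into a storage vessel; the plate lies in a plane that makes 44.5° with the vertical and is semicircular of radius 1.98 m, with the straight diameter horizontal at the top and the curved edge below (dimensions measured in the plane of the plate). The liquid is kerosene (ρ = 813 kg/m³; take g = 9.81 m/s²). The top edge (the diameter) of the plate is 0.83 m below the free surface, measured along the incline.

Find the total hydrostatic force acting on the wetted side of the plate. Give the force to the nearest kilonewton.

F ≈ 59 kN

γ = ρg = 813 × 9.81 / 1000 = 7.97553 kN/m³.
The plate makes 44.5° with the vertical, i.e. θ = 90° − 44.5° = 45.5° to the horizontal. Measuring y along the incline from the free-surface line, vertical depth h = y·sinθ with sinθ = 0.713250.
The centroid of a semicircle lies 4r/(3π) = 0.840338 m from the diameter, here below the top edge, so y_c = 0.83 + 0.840338 = 1.67034 m and h_c = 1.67034 × 0.713250 = 1.19137 m.
A = πr²/2 = π × 1.98²/2 = 6.15815 m².
Resultant F = γ·h_c·A = 7.97553 × 1.19137 × 6.15815 = 58.5136 kN.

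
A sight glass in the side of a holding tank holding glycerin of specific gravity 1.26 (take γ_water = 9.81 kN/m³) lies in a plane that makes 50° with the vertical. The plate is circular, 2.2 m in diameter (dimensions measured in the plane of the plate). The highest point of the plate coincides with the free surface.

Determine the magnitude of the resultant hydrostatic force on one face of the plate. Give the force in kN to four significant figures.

γ = 1.26 × 9.81 = 12.3606 kN/m³.
The plate makes 50° with the vertical, i.e. θ = 90° − 50° = 40° to the horizontal. Measuring y along the incline from the free-surface line, vertical depth h = y·sinθ with sinθ = 0.642788.
The centroid is at the centre, 1.1 m below the top of the plate, so y_c = 1.1 m and h_c = 1.1 × 0.642788 = 0.707067 m.
A = π(1.1)² = 3.80133 m².
Resultant F = γ·h_c·A = 12.3606 × 0.707067 × 3.80133 = 33.2228 kN.

F ≈ 33.22 kN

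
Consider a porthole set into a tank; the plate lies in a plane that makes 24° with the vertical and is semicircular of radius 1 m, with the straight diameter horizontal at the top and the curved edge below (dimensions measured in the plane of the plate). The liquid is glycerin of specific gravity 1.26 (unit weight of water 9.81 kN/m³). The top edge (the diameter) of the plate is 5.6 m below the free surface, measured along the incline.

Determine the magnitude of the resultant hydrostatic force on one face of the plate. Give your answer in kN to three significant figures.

F ≈ 107 kN

γ = 1.26 × 9.81 = 12.3606 kN/m³.
The plate makes 24° with the vertical, i.e. θ = 90° − 24° = 66° to the horizontal. Measuring y along the incline from the free-surface line, vertical depth h = y·sinθ with sinθ = 0.913545.
The centroid of a semicircle lies 4r/(3π) = 0.424413 m from the diameter, here below the top edge, so y_c = 5.6 + 0.424413 = 6.02441 m and h_c = 6.02441 × 0.913545 = 5.50357 m.
A = πr²/2 = π × 1²/2 = 1.5708 m².
Resultant F = γ·h_c·A = 12.3606 × 5.50357 × 1.5708 = 106.857 kN.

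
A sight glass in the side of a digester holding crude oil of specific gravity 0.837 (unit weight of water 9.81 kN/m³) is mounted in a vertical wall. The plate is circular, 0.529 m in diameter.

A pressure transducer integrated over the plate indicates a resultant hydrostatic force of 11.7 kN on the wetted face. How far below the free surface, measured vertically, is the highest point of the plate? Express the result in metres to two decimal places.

d_top ≈ 6.22 m

γ = 0.837 × 9.81 = 8.21097 kN/m³.
A = π(0.2645)² = 0.219787 m².
From F = γ·h_c·A, the centroid depth is h_c = 11.7/(8.21097 × 0.219787) = 6.4832 m.
The centroid is at the centre, 0.2645 m below the top of the plate, so the highest point sits at h_top = 6.4832 − 0.2645 = 6.2187 m below the surface.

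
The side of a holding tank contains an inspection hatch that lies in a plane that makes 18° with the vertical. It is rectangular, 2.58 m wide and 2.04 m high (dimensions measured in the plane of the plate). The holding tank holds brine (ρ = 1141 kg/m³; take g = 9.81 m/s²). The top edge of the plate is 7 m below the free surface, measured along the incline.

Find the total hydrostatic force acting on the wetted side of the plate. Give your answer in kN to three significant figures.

γ = ρg = 1141 × 9.81 / 1000 = 11.19321 kN/m³.
The plate makes 18° with the vertical, i.e. θ = 90° − 18° = 72° to the horizontal. Measuring y along the incline from the free-surface line, vertical depth h = y·sinθ with sinθ = 0.951057.
The centroid lies 2.04/2 = 1.02 m below the top edge, so y_c = 7 + 1.02 = 8.02 m and h_c = 8.02 × 0.951057 = 7.62748 m.
A = 2.58 × 2.04 = 5.2632 m².
Resultant F = γ·h_c·A = 11.19321 × 7.62748 × 5.2632 = 449.351 kN.

F ≈ 449 kN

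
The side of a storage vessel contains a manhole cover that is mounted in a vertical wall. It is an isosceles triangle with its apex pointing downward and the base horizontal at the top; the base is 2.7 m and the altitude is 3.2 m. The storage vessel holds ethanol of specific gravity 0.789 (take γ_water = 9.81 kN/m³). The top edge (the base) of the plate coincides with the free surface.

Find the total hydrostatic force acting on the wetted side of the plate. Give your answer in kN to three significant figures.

F ≈ 35.7 kN

γ = 0.789 × 9.81 = 7.74009 kN/m³.
With the apex down, the centroid sits h/3 = 3.2/3 = 1.06667 m below the base (the top edge), so the centroid depth is h_c = 1.06667 m.
A = ½ × 2.7 × 3.2 = 4.32 m².
Resultant F = γ·h_c·A = 7.74009 × 1.06667 × 4.32 = 35.6664 kN.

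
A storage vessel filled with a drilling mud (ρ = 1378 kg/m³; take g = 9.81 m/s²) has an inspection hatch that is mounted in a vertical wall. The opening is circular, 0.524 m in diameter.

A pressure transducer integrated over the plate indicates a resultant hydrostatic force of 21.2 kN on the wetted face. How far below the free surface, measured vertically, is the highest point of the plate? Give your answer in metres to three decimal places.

γ = ρg = 1378 × 9.81 / 1000 = 13.51818 kN/m³.
A = π(0.262)² = 0.215651 m².
From F = γ·h_c·A, the centroid depth is h_c = 21.2/(13.51818 × 0.215651) = 7.27221 m.
The centroid is at the centre, 0.262 m below the top of the plate, so the highest point sits at h_top = 7.27221 − 0.262 = 7.01021 m below the surface.

d_top ≈ 7.010 m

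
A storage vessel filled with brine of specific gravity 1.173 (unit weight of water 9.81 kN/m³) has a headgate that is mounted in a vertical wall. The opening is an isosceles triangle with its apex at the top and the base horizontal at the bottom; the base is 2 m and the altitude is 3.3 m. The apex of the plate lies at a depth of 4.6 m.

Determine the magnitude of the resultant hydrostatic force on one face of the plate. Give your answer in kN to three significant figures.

γ = 1.173 × 9.81 = 11.50713 kN/m³.
With the apex up, the centroid sits 2h/3 = 2 × 3.3/3 = 2.2 m below the apex, so the centroid depth is h_c = 4.6 + 2.2 = 6.8 m.
A = ½ × 2 × 3.3 = 3.3 m².
Resultant F = γ·h_c·A = 11.50713 × 6.8 × 3.3 = 258.22 kN.

F ≈ 258 kN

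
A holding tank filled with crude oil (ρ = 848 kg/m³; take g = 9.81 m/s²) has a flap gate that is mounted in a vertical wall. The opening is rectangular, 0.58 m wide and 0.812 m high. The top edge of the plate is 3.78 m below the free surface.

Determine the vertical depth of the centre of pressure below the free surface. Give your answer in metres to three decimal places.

h_p = 4.199 m

γ = ρg = 848 × 9.81 / 1000 = 8.31888 kN/m³.
The centroid lies 0.812/2 = 0.406 m below the top edge, so the centroid depth is h_c = 3.78 + 0.406 = 4.186 m.
A = 0.58 × 0.812 = 0.47096 m².
Resultant F = γ·h_c·A = 8.31888 × 4.186 × 0.47096 = 16.4002 kN.
I_c = b·h³/12 = 0.58 × 0.812³/12 = 0.0258771 m⁴.
Centre of pressure: y_p = y_c + I_c/(y_c·A) = 4.186 + 0.0258771/(4.186 × 0.47096) = 4.186 + 0.013126 = 4.19913 m along the plane.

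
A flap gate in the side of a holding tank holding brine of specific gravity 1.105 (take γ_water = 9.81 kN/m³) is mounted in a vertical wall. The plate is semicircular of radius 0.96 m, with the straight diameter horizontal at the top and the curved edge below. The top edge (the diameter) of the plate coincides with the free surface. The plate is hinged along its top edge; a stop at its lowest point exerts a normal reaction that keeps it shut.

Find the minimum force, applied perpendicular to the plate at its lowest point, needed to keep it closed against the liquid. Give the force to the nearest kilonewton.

P ≈ 4 kN

γ = 1.105 × 9.81 = 10.84005 kN/m³.
The centroid of a semicircle lies 4r/(3π) = 0.407437 m from the diameter, here below the top edge, so the centroid depth is h_c = 0.407437 m.
A = πr²/2 = π × 0.96²/2 = 1.44765 m².
Resultant F = γ·h_c·A = 10.84005 × 0.407437 × 1.44765 = 6.39375 kN.
I_c = (π/8 − 8/(9π))·r⁴ = 0.109757 × 0.96⁴ = 0.0932217 m⁴.
Centre of pressure: y_p = y_c + I_c/(y_c·A) = 0.407437 + 0.0932217/(0.407437 × 1.44765) = 0.407437 + 0.158049 = 0.565486 m along the plane.
The resultant acts 0.407437 + 0.158049 = 0.565486 m (along the plate) below the hinge at the top edge, so the moment about the hinge is M = F × 0.565486 = 6.39375 × 0.565486 = 3.61558 kN·m.
A normal force at the bottom, 0.96 m from the hinge, must supply this moment: P = 3.61558/0.96 = 3.76623 kN.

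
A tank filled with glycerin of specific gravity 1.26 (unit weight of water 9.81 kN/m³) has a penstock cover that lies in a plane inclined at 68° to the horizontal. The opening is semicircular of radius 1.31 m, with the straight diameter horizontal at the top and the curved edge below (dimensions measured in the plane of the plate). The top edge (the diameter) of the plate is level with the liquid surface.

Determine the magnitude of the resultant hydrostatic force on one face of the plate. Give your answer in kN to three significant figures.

F ≈ 17.2 kN

γ = 1.26 × 9.81 = 12.3606 kN/m³.
Let θ = 68° be the plate's angle to the horizontal; measure y along the incline from where the plane meets the free surface. Vertical depth h = y·sinθ with sinθ = 0.927184.
The centroid of a semicircle lies 4r/(3π) = 0.555981 m from the diameter, here below the top edge, so y_c = 0.555981 m and h_c = 0.555981 × 0.927184 = 0.515497 m.
A = πr²/2 = π × 1.31²/2 = 2.69564 m².
Resultant F = γ·h_c·A = 12.3606 × 0.515497 × 2.69564 = 17.1762 kN.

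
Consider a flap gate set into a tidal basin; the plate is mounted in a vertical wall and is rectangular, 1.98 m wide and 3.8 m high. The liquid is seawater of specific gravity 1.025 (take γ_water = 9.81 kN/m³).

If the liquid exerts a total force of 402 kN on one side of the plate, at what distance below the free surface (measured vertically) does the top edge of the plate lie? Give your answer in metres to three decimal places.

d_top ≈ 3.414 m

γ = 1.025 × 9.81 = 10.05525 kN/m³.
A = 1.98 × 3.8 = 7.524 m².
From F = γ·h_c·A, the centroid depth is h_c = 402/(10.05525 × 7.524) = 5.31355 m.
The centroid lies 3.8/2 = 1.9 m below the top edge, so the top edge sits at h_top = 5.31355 − 1.9 = 3.41355 m below the surface.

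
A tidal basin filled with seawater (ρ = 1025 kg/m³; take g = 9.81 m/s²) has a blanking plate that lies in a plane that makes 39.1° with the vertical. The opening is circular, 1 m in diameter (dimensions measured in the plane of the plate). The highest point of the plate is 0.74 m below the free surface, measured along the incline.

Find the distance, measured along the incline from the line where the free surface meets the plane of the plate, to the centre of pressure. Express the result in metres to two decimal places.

γ = ρg = 1025 × 9.81 / 1000 = 10.05525 kN/m³.
The plate makes 39.1° with the vertical, i.e. θ = 90° − 39.1° = 50.9° to the horizontal. Measuring y along the incline from the free-surface line, vertical depth h = y·sinθ with sinθ = 0.776046.
The centroid is at the centre, 0.5 m below the top of the plate, so y_c = 0.74 + 0.5 = 1.24 m and h_c = 1.24 × 0.776046 = 0.962297 m.
A = π(0.5)² = 0.785398 m².
Resultant F = γ·h_c·A = 10.05525 × 0.962297 × 0.785398 = 7.59962 kN.
I_c = πr⁴/4 = π × 0.5⁴/4 = 0.0490874 m⁴.
Centre of pressure: y_p = y_c + I_c/(y_c·A) = 1.24 + 0.0490874/(1.24 × 0.785398) = 1.24 + 0.0504033 = 1.2904 m along the plane.

y_p = 1.29 m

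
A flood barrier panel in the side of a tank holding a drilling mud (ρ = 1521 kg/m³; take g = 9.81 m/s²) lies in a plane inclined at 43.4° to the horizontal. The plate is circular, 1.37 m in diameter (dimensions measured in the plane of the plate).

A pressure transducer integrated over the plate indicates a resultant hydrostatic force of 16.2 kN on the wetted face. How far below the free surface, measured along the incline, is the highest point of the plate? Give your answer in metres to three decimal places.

y_top ≈ 0.387 m

γ = ρg = 1521 × 9.81 / 1000 = 14.92101 kN/m³.
A = π(0.685)² = 1.47411 m².
From F = γ·h_c·A, the centroid depth is h_c = 16.2/(14.92101 × 1.47411) = 0.736524 m.
Let θ = 43.4° be the plate's angle to the horizontal; measure y along the incline from where the plane meets the free surface. Vertical depth h = y·sinθ with sinθ = 0.687088.
Along the incline, y_c = h_c/sinθ = 0.736524/0.687088 = 1.07195 m.
The centroid is at the centre, 0.685 m below the top of the plate, so the highest point sits at y_top = 1.07195 − 0.685 = 0.38695 m along the incline.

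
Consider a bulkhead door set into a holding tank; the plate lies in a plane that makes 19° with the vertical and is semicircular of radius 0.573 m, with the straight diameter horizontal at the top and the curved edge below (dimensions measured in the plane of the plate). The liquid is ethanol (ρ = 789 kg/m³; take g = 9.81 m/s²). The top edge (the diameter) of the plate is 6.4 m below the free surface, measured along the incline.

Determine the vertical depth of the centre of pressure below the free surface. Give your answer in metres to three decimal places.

γ = ρg = 789 × 9.81 / 1000 = 7.74009 kN/m³.
The plate makes 19° with the vertical, i.e. θ = 90° − 19° = 71° to the horizontal. Measuring y along the incline from the free-surface line, vertical depth h = y·sinθ with sinθ = 0.945519.
The centroid of a semicircle lies 4r/(3π) = 0.243189 m from the diameter, here below the top edge, so y_c = 6.4 + 0.243189 = 6.64319 m and h_c = 6.64319 × 0.945519 = 6.28126 m.
A = πr²/2 = π × 0.573²/2 = 0.515738 m².
Resultant F = γ·h_c·A = 7.74009 × 6.28126 × 0.515738 = 25.0739 kN.
I_c = (π/8 − 8/(9π))·r⁴ = 0.109757 × 0.573⁴ = 0.0118318 m⁴.
Centre of pressure: y_p = y_c + I_c/(y_c·A) = 6.64319 + 0.0118318/(6.64319 × 0.515738) = 6.64319 + 0.00345339 = 6.64664 m along the plane.
Vertically, h_p = y_p·sinθ = 6.64664 × 0.945519 = 6.28452 m.

h_p = 6.285 m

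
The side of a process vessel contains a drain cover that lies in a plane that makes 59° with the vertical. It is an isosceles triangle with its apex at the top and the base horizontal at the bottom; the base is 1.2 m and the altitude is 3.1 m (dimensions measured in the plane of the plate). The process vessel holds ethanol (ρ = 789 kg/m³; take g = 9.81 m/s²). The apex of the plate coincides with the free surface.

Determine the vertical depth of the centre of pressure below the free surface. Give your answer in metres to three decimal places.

γ = ρg = 789 × 9.81 / 1000 = 7.74009 kN/m³.
The plate makes 59° with the vertical, i.e. θ = 90° − 59° = 31° to the horizontal. Measuring y along the incline from the free-surface line, vertical depth h = y·sinθ with sinθ = 0.515038.
With the apex up, the centroid sits 2h/3 = 2 × 3.1/3 = 2.06667 m below the apex, so y_c = 2.06667 m and h_c = 2.06667 × 0.515038 = 1.06441 m.
A = ½ × 1.2 × 3.1 = 1.86 m².
Resultant F = γ·h_c·A = 7.74009 × 1.06441 × 1.86 = 15.3239 kN.
I_c = b·h³/36 = 1.2 × 3.1³/36 = 0.993033 m⁴.
Centre of pressure: y_p = y_c + I_c/(y_c·A) = 2.06667 + 0.993033/(2.06667 × 1.86) = 2.06667 + 0.258333 = 2.325 m along the plane.
Vertically, h_p = y_p·sinθ = 2.325 × 0.515038 = 1.19746 m.

h_p = 1.197 m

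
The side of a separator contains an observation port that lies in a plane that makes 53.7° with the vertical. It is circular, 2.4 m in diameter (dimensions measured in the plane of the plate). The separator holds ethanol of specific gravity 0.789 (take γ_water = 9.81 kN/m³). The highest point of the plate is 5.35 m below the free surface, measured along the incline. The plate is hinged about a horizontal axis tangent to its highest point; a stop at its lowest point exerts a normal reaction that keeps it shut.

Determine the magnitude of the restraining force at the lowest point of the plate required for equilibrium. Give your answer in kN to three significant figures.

P ≈ 71.0 kN

γ = 0.789 × 9.81 = 7.74009 kN/m³.
The plate makes 53.7° with the vertical, i.e. θ = 90° − 53.7° = 36.3° to the horizontal. Measuring y along the incline from the free-surface line, vertical depth h = y·sinθ with sinθ = 0.592013.
The centroid is at the centre, 1.2 m below the top of the plate, so y_c = 5.35 + 1.2 = 6.55 m and h_c = 6.55 × 0.592013 = 3.87769 m.
A = π(1.2)² = 4.52389 m².
Resultant F = γ·h_c·A = 7.74009 × 3.87769 × 4.52389 = 135.779 kN.
I_c = πr⁴/4 = π × 1.2⁴/4 = 1.6286 m⁴.
Centre of pressure: y_p = y_c + I_c/(y_c·A) = 6.55 + 1.6286/(6.55 × 4.52389) = 6.55 + 0.0549618 = 6.60496 m along the plane.
The resultant acts 1.2 + 0.0549618 = 1.25496 m (along the plate) below the hinge at the top edge, so the moment about the hinge is M = F × 1.25496 = 135.779 × 1.25496 = 170.397 kN·m.
A normal force at the bottom, 2.4 m from the hinge, must supply this moment: P = 170.397/2.4 = 70.9988 kN.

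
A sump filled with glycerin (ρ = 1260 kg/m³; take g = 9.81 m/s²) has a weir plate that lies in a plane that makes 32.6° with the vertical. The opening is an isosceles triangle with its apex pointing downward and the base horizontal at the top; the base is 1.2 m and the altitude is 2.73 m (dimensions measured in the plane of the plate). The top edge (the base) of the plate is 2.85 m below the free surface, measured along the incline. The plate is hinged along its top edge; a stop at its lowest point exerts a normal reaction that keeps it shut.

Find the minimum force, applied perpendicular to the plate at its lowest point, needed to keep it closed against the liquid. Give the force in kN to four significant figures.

γ = ρg = 1260 × 9.81 / 1000 = 12.3606 kN/m³.
The plate makes 32.6° with the vertical, i.e. θ = 90° − 32.6° = 57.4° to the horizontal. Measuring y along the incline from the free-surface line, vertical depth h = y·sinθ with sinθ = 0.842452.
With the apex down, the centroid sits h/3 = 2.73/3 = 0.91 m below the base (the top edge), so y_c = 2.85 + 0.91 = 3.76 m and h_c = 3.76 × 0.842452 = 3.16762 m.
A = ½ × 1.2 × 2.73 = 1.638 m².
Resultant F = γ·h_c·A = 12.3606 × 3.16762 × 1.638 = 64.1337 kN.
I_c = b·h³/36 = 1.2 × 2.73³/36 = 0.678214 m⁴.
Centre of pressure: y_p = y_c + I_c/(y_c·A) = 3.76 + 0.678214/(3.76 × 1.638) = 3.76 + 0.11012 = 3.87012 m along the plane.
The resultant acts 0.91 + 0.11012 = 1.02012 m (along the plate) below the hinge at the top edge, so the moment about the hinge is M = F × 1.02012 = 64.1337 × 1.02012 = 65.4241 kN·m.
A normal force at the bottom, 2.73 m from the hinge, must supply this moment: P = 65.4241/2.73 = 23.9649 kN.

P ≈ 23.96 kN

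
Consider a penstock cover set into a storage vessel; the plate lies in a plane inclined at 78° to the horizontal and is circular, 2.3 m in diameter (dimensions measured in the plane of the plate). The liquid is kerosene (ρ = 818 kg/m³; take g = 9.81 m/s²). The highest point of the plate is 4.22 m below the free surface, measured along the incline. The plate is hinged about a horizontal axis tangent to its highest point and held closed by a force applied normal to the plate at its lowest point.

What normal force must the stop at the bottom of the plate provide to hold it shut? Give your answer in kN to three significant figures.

γ = ρg = 818 × 9.81 / 1000 = 8.02458 kN/m³.
Let θ = 78° be the plate's angle to the horizontal; measure y along the incline from where the plane meets the free surface. Vertical depth h = y·sinθ with sinθ = 0.978148.
The centroid is at the centre, 1.15 m below the top of the plate, so y_c = 4.22 + 1.15 = 5.37 m and h_c = 5.37 × 0.978148 = 5.25265 m.
A = π(1.15)² = 4.15476 m².
Resultant F = γ·h_c·A = 8.02458 × 5.25265 × 4.15476 = 175.124 kN.
I_c = πr⁴/4 = π × 1.15⁴/4 = 1.37367 m⁴.
Centre of pressure: y_p = y_c + I_c/(y_c·A) = 5.37 + 1.37367/(5.37 × 4.15476) = 5.37 + 0.061569 = 5.43157 m along the plane.
The resultant acts 1.15 + 0.061569 = 1.21157 m (along the plate) below the hinge at the top edge, so the moment about the hinge is M = F × 1.21157 = 175.124 × 1.21157 = 212.175 kN·m.
A normal force at the bottom, 2.3 m from the hinge, must supply this moment: P = 212.175/2.3 = 92.25 kN.

P ≈ 92.3 kN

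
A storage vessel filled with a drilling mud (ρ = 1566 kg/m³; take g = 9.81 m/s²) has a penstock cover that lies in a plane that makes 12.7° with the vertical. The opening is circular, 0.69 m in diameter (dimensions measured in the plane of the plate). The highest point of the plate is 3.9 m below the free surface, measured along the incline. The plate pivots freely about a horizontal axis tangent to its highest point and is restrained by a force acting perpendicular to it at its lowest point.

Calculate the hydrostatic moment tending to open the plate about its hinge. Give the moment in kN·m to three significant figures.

M ≈ 8.37 kN·m

γ = ρg = 1566 × 9.81 / 1000 = 15.36246 kN/m³.
The plate makes 12.7° with the vertical, i.e. θ = 90° − 12.7° = 77.3° to the horizontal. Measuring y along the incline from the free-surface line, vertical depth h = y·sinθ with sinθ = 0.975535.
The centroid is at the centre, 0.345 m below the top of the plate, so y_c = 3.9 + 0.345 = 4.245 m and h_c = 4.245 × 0.975535 = 4.14115 m.
A = π(0.345)² = 0.373928 m².
Resultant F = γ·h_c·A = 15.36246 × 4.14115 × 0.373928 = 23.7886 kN.
I_c = πr⁴/4 = π × 0.345⁴/4 = 0.0111267 m⁴.
Centre of pressure: y_p = y_c + I_c/(y_c·A) = 4.245 + 0.0111267/(4.245 × 0.373928) = 4.245 + 0.00700972 = 4.25201 m along the plane.
The resultant acts 0.345 + 0.00700972 = 0.35201 m (along the plate) below the hinge at the top edge, so the moment about the hinge is M = F × 0.35201 = 23.7886 × 0.35201 = 8.37383 kN·m.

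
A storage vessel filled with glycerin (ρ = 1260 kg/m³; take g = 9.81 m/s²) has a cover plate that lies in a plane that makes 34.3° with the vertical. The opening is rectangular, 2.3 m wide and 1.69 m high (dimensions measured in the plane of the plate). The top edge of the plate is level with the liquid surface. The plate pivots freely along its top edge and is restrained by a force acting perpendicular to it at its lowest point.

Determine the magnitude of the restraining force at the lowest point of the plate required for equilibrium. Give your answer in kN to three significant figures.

P ≈ 22.4 kN

γ = ρg = 1260 × 9.81 / 1000 = 12.3606 kN/m³.
The plate makes 34.3° with the vertical, i.e. θ = 90° − 34.3° = 55.7° to the horizontal. Measuring y along the incline from the free-surface line, vertical depth h = y·sinθ with sinθ = 0.826098.
The centroid lies 1.69/2 = 0.845 m below the top edge, so y_c = 0.845 m and h_c = 0.845 × 0.826098 = 0.698053 m.
A = 2.3 × 1.69 = 3.887 m².
Resultant F = γ·h_c·A = 12.3606 × 0.698053 × 3.887 = 33.5384 kN.
I_c = b·h³/12 = 2.3 × 1.69³/12 = 0.925138 m⁴.
Centre of pressure: y_p = y_c + I_c/(y_c·A) = 0.845 + 0.925138/(0.845 × 3.887) = 0.845 + 0.281667 = 1.12667 m along the plane.
The resultant acts 0.845 + 0.281667 = 1.12667 m (along the plate) below the hinge at the top edge, so the moment about the hinge is M = F × 1.12667 = 33.5384 × 1.12667 = 37.7867 kN·m.
A normal force at the bottom, 1.69 m from the hinge, must supply this moment: P = 37.7867/1.69 = 22.359 kN.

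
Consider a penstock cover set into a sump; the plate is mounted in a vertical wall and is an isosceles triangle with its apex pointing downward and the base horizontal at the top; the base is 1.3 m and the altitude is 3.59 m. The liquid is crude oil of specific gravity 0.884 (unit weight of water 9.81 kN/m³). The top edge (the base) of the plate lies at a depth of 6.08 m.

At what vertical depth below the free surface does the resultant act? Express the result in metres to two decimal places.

γ = 0.884 × 9.81 = 8.67204 kN/m³.
With the apex down, the centroid sits h/3 = 3.59/3 = 1.19667 m below the base (the top edge), so the centroid depth is h_c = 6.08 + 1.19667 = 7.27667 m.
A = ½ × 1.3 × 3.59 = 2.3335 m².
Resultant F = γ·h_c·A = 8.67204 × 7.27667 × 2.3335 = 147.252 kN.
I_c = b·h³/36 = 1.3 × 3.59³/36 = 1.6708 m⁴.
Centre of pressure: y_p = y_c + I_c/(y_c·A) = 7.27667 + 1.6708/(7.27667 × 2.3335) = 7.27667 + 0.0983975 = 7.37507 m along the plane.

h_p = 7.38 m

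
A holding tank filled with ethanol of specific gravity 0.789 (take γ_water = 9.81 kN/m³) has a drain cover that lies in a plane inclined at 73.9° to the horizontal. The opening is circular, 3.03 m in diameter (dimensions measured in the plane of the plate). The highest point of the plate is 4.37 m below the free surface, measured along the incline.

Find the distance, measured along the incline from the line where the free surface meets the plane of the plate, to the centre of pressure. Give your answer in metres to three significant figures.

γ = 0.789 × 9.81 = 7.74009 kN/m³.
Let θ = 73.9° be the plate's angle to the horizontal; measure y along the incline from where the plane meets the free surface. Vertical depth h = y·sinθ with sinθ = 0.960779.
The centroid is at the centre, 1.515 m below the top of the plate, so y_c = 4.37 + 1.515 = 5.885 m and h_c = 5.885 × 0.960779 = 5.65418 m.
A = π(1.515)² = 7.21066 m².
Resultant F = γ·h_c·A = 7.74009 × 5.65418 × 7.21066 = 315.566 kN.
I_c = πr⁴/4 = π × 1.515⁴/4 = 4.13752 m⁴.
Centre of pressure: y_p = y_c + I_c/(y_c·A) = 5.885 + 4.13752/(5.885 × 7.21066) = 5.885 + 0.0975031 = 5.9825 m along the plane.

y_p = 5.98 m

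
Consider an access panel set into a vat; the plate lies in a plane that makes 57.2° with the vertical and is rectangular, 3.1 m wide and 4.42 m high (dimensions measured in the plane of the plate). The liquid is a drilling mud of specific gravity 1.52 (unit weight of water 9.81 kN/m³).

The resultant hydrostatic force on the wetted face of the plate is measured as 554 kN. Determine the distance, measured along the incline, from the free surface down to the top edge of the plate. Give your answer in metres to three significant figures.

γ = 1.52 × 9.81 = 14.9112 kN/m³.
A = 3.1 × 4.42 = 13.702 m².
From F = γ·h_c·A, the centroid depth is h_c = 554/(14.9112 × 13.702) = 2.71152 m.
The plate makes 57.2° with the vertical, i.e. θ = 90° − 57.2° = 32.8° to the horizontal. Measuring y along the incline from the free-surface line, vertical depth h = y·sinθ with sinθ = 0.541708.
Along the incline, y_c = h_c/sinθ = 2.71152/0.541708 = 5.0055 m.
The centroid lies 4.42/2 = 2.21 m below the top edge, so the top edge sits at y_top = 5.0055 − 2.21 = 2.7955 m along the incline.

y_top ≈ 2.80 m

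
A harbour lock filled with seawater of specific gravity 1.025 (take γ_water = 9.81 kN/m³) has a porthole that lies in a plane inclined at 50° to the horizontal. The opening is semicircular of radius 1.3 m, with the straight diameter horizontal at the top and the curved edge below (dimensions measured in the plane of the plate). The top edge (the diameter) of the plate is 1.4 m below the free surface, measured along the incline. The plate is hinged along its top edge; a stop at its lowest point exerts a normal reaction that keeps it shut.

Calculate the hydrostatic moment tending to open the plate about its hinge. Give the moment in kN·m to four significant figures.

γ = 1.025 × 9.81 = 10.05525 kN/m³.
Let θ = 50° be the plate's angle to the horizontal; measure y along the incline from where the plane meets the free surface. Vertical depth h = y·sinθ with sinθ = 0.766044.
The centroid of a semicircle lies 4r/(3π) = 0.551737 m from the diameter, here below the top edge, so y_c = 1.4 + 0.551737 = 1.95174 m and h_c = 1.95174 × 0.766044 = 1.49512 m.
A = πr²/2 = π × 1.3²/2 = 2.65465 m².
Resultant F = γ·h_c·A = 10.05525 × 1.49512 × 2.65465 = 39.9095 kN.
I_c = (π/8 − 8/(9π))·r⁴ = 0.109757 × 1.3⁴ = 0.313477 m⁴.
Centre of pressure: y_p = y_c + I_c/(y_c·A) = 1.95174 + 0.313477/(1.95174 × 2.65465) = 1.95174 + 0.0605029 = 2.01224 m along the plane.
The resultant acts 0.551737 + 0.0605029 = 0.61224 m (along the plate) below the hinge at the top edge, so the moment about the hinge is M = F × 0.61224 = 39.9095 × 0.61224 = 24.4342 kN·m.

M ≈ 24.43 kN·m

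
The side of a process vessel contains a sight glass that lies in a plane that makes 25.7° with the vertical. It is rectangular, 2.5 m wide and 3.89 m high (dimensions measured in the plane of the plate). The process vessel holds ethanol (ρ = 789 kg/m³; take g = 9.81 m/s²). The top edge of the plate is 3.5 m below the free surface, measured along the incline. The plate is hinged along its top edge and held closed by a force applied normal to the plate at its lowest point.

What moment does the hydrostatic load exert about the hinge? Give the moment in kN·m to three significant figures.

γ = ρg = 789 × 9.81 / 1000 = 7.74009 kN/m³.
The plate makes 25.7° with the vertical, i.e. θ = 90° − 25.7° = 64.3° to the horizontal. Measuring y along the incline from the free-surface line, vertical depth h = y·sinθ with sinθ = 0.901077.
The centroid lies 3.89/2 = 1.945 m below the top edge, so y_c = 3.5 + 1.945 = 5.445 m and h_c = 5.445 × 0.901077 = 4.90636 m.
A = 2.5 × 3.89 = 9.725 m².
Resultant F = γ·h_c·A = 7.74009 × 4.90636 × 9.725 = 369.313 kN.
I_c = b·h³/12 = 2.5 × 3.89³/12 = 12.2633 m⁴.
Centre of pressure: y_p = y_c + I_c/(y_c·A) = 5.445 + 12.2633/(5.445 × 9.725) = 5.445 + 0.23159 = 5.67659 m along the plane.
The resultant acts 1.945 + 0.23159 = 2.17659 m (along the plate) below the hinge at the top edge, so the moment about the hinge is M = F × 2.17659 = 369.313 × 2.17659 = 803.843 kN·m.

M ≈ 804 kN·m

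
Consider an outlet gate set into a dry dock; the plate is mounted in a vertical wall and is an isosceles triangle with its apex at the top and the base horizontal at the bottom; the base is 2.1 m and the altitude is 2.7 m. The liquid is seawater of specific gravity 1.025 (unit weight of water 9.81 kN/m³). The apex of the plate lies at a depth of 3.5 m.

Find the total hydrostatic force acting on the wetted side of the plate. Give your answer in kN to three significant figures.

γ = 1.025 × 9.81 = 10.05525 kN/m³.
With the apex up, the centroid sits 2h/3 = 2 × 2.7/3 = 1.8 m below the apex, so the centroid depth is h_c = 3.5 + 1.8 = 5.3 m.
A = ½ × 2.1 × 2.7 = 2.835 m².
Resultant F = γ·h_c·A = 10.05525 × 5.3 × 2.835 = 151.085 kN.

F ≈ 151 kN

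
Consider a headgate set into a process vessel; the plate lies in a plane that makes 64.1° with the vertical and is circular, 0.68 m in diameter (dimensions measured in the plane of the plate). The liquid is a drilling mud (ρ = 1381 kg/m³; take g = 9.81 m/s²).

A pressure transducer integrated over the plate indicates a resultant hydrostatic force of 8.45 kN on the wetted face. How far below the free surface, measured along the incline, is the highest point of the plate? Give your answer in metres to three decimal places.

y_top ≈ 3.592 m

γ = ρg = 1381 × 9.81 / 1000 = 13.54761 kN/m³.
A = π(0.34)² = 0.363168 m².
From F = γ·h_c·A, the centroid depth is h_c = 8.45/(13.54761 × 0.363168) = 1.71746 m.
The plate makes 64.1° with the vertical, i.e. θ = 90° − 64.1° = 25.9° to the horizontal. Measuring y along the incline from the free-surface line, vertical depth h = y·sinθ with sinθ = 0.436802.
Along the incline, y_c = h_c/sinθ = 1.71746/0.436802 = 3.9319 m.
The centroid is at the centre, 0.34 m below the top of the plate, so the highest point sits at y_top = 3.9319 − 0.34 = 3.5919 m along the incline.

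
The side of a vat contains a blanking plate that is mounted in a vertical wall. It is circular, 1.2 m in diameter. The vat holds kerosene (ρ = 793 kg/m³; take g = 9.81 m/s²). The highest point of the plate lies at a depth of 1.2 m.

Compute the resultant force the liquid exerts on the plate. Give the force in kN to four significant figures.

F ≈ 15.84 kN

γ = ρg = 793 × 9.81 / 1000 = 7.77933 kN/m³.
The centroid is at the centre, 0.6 m below the top of the plate, so the centroid depth is h_c = 1.2 + 0.6 = 1.8 m.
A = π(0.6)² = 1.13097 m².
Resultant F = γ·h_c·A = 7.77933 × 1.8 × 1.13097 = 15.8367 kN.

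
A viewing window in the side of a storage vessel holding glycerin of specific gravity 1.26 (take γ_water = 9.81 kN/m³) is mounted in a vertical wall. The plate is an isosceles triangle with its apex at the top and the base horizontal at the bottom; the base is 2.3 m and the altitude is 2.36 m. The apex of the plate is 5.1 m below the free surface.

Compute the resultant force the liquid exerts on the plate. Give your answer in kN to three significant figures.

γ = 1.26 × 9.81 = 12.3606 kN/m³.
With the apex up, the centroid sits 2h/3 = 2 × 2.36/3 = 1.57333 m below the apex, so the centroid depth is h_c = 5.1 + 1.57333 = 6.67333 m.
A = ½ × 2.3 × 2.36 = 2.714 m².
Resultant F = γ·h_c·A = 12.3606 × 6.67333 × 2.714 = 223.868 kN.

F ≈ 224 kN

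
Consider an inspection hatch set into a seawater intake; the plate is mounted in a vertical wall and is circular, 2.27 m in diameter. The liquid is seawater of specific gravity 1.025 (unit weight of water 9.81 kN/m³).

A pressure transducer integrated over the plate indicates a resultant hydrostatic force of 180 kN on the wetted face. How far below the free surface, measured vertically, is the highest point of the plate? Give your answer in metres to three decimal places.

d_top ≈ 3.288 m

γ = 1.025 × 9.81 = 10.05525 kN/m³.
A = π(1.135)² = 4.04708 m².
From F = γ·h_c·A, the centroid depth is h_c = 180/(10.05525 × 4.04708) = 4.42321 m.
The centroid is at the centre, 1.135 m below the top of the plate, so the highest point sits at h_top = 4.42321 − 1.135 = 3.28821 m below the surface.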